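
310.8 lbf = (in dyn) 1 lbf = 4.4482216 N, so 310.8 lbf = 310.8 * 4.4482216 = 1382.5073 N. 1 dyn = 1e-05 N, so 1382.5073 N = 1382.5073 / 1e-05 = 1.3825073e+08 dyn ≈ 1.383e+08 dyn (4 s.f.). Final answer: 1.383e+08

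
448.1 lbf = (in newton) 1 lbf = 4.4482216 N, so 448.1 lbf = 448.1 * 4.4482216 = 1993.2481 N. 1993.2481 N = 1993.2481 newton ≈ 1993 newton (4 s.f.). Final answer: 1993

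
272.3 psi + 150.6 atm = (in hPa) 1.714e+05. Check: 1 psi = 6894.7573 Pa, so 272.3 psi = 272.3 * 6894.7573 = 1877442.4 Pa. 1 atm = 101325 Pa, so 150.6 atm = 150.6 * 101325 = 15259545 Pa. Sum: 1877442.4 + 15259545 = 17136987 Pa. 1 hPa = 100 Pa, so 17136987 Pa = 17136987 / 100 = 171369.87 hPa ≈ 1.714e+05 hPa (4 s.f.).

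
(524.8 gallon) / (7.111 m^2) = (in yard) 1 gallon = 0.0037854118 m^3, so 524.8 gallon = 524.8 * 0.0037854118 = 1.9865841 m^3. 7.111 m^2 is already in m^2. Combine: 1.9865841 m^3 / 7.111 m^2 = 0.27936775 m. 1 yard = 0.9144 m, so 0.27936775 m = 0.27936775 / 0.9144 = 0.30552029 yard ≈ 0.3055 yard (4 s.f.). Final answer: 0.3055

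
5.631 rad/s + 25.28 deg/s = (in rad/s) 6.072. Check: 5.631 rad/s is already in rad/s. 1 deg/s = 0.017453293 rad/s, so 25.28 deg/s = 25.28 * 0.017453293 = 0.44121923 rad/s. Sum: 5.631 + 0.44121923 = 6.0722192 rad/s. Result: 6.0722192 rad/s ≈ 6.072 rad/s (4 s.f.).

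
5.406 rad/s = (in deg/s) 1 deg/s = 0.017453293 rad/s, so 5.406 rad/s = 5.406 / 0.017453293 = 309.74098 deg/s ≈ 309.7 deg/s (4 s.f.). Final answer: 309.7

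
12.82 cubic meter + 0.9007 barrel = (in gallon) 12.82 cubic meter = 12.82 m^3. 1 barrel = 0.15898729 m^3, so 0.9007 barrel = 0.9007 * 0.15898729 = 0.14319986 m^3. Sum: 12.82 + 0.14319986 = 12.9632 m^3. 1 gallon = 0.0037854118 m^3, so 12.9632 m^3 = 12.9632 / 0.0037854118 = 3424.5151 gallon ≈ 3425 gallon (4 s.f.). Final answer: 3425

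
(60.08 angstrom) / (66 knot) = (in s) 1 angstrom = 1e-10 m, so 60.08 angstrom = 60.08 * 1e-10 = 6.008e-09 m. 1 knot = 0.51444444 m/s, so 66 knot = 66 * 0.51444444 = 33.953333 m/s. Combine: 6.008e-09 m / 33.953333 m/s = 1.7694875e-10 s. Result: 1.7694875e-10 s ≈ 1.769e-10 s (4 s.f.). Final answer: 1.769e-10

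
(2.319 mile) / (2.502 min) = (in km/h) 89.5. Check: 1 mile = 1609.344 m, so 2.319 mile = 2.319 * 1609.344 = 3732.0687 m. 1 min = 60 s, so 2.502 min = 2.502 * 60 = 150.12 s. Combine: 3732.0687 m / 150.12 s = 24.86057 m/s. 1 km/h = 0.27777778 m/s, so 24.86057 m/s = 24.86057 / 0.27777778 = 89.498051 km/h ≈ 89.5 km/h (4 s.f.).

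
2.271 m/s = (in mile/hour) 1 mile/hour = 0.44704 m/s, so 2.271 m/s = 2.271 / 0.44704 = 5.0800823 mile/hour ≈ 5.08 mile/hour (4 s.f.). Final answer: 5.08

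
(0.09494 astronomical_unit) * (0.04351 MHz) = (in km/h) 1 astronomical_unit = 1.4959787e+11 m, so 0.09494 astronomical_unit = 0.09494 * 1.4959787e+11 = 1.4202822e+10 m. 1 MHz = 1000000 Hz, so 0.04351 MHz = 0.04351 * 1000000 = 43510 Hz. Combine: 1.4202822e+10 m * 43510 Hz = 6.1796478e+14 m/s. 1 km/h = 0.27777778 m/s, so 6.1796478e+14 m/s = 6.1796478e+14 / 0.27777778 = 2.2246732e+15 km/h ≈ 2.225e+15 km/h (4 s.f.). Final answer: 2.225e+15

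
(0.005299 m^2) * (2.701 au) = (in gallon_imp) 0.005299 m^2 is already in m^2. 1 au = 1.4959787e+11 m, so 2.701 au = 2.701 * 1.4959787e+11 = 4.0406385e+11 m. Combine: 0.005299 m^2 * 4.0406385e+11 m = 2.1411343e+09 m^3. 1 gallon_imp = 0.00454609 m^3, so 2.1411343e+09 m^3 = 2.1411343e+09 / 0.00454609 = 4.7098371e+11 gallon_imp ≈ 4.71e+11 gallon_imp (4 s.f.). Final answer: 4.71e+11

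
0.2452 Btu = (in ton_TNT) 1 Btu = 1055.0559 J, so 0.2452 Btu = 0.2452 * 1055.0559 = 258.6997 J. 1 ton_TNT = 4.184e+09 J, so 258.6997 J = 258.6997 / 4.184e+09 = 6.1830711e-08 ton_TNT ≈ 6.183e-08 ton_TNT (4 s.f.). Final answer: 6.183e-08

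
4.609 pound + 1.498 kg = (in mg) 3.589e+06. Check: 1 pound = 0.45359237 kg, so 4.609 pound = 4.609 * 0.45359237 = 2.0906072 kg. 1.498 kg is already in kg. Sum: 2.0906072 + 1.498 = 3.5886072 kg. 1 mg = 1e-06 kg, so 3.5886072 kg = 3.5886072 / 1e-06 = 3588607.2 mg ≈ 3.589e+06 mg (4 s.f.).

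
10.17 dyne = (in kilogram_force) 1 dyne = 1e-05 N, so 10.17 dyne = 10.17 * 1e-05 = 0.0001017 N. 1 kilogram_force = 9.80665 N, so 0.0001017 N = 0.0001017 / 9.80665 = 1.0370514e-05 kilogram_force ≈ 1.037e-05 kilogram_force (4 s.f.). Final answer: 1.037e-05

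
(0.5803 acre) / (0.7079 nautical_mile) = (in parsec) 1 acre = 4046.8564 m^2, so 0.5803 acre = 0.5803 * 4046.8564 = 2348.3908 m^2. 1 nautical_mile = 1852 m, so 0.7079 nautical_mile = 0.7079 * 1852 = 1311.0308 m. Combine: 2348.3908 m^2 / 1311.0308 m = 1.7912552 m. 1 parsec = 3.0856776e+16 m, so 1.7912552 m = 1.7912552 / 3.0856776e+16 = 5.8050629e-17 parsec ≈ 5.805e-17 parsec (4 s.f.). Final answer: 5.805e-17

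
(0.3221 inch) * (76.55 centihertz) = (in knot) 1 inch = 0.0254 m, so 0.3221 inch = 0.3221 * 0.0254 = 0.00818134 m. 1 centihertz = 0.01 Hz, so 76.55 centihertz = 76.55 * 0.01 = 0.7655 Hz. Combine: 0.00818134 m * 0.7655 Hz = 0.0062628158 m/s. 1 knot = 0.51444444 m/s, so 0.0062628158 m/s = 0.0062628158 / 0.51444444 = 0.01217394 knot ≈ 0.01217 knot (4 s.f.). Final answer: 0.01217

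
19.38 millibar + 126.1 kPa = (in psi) 18.57. Check: 1 millibar = 100 Pa, so 19.38 millibar = 19.38 * 100 = 1938 Pa. 1 kPa = 1000 Pa, so 126.1 kPa = 126.1 * 1000 = 126100 Pa. Sum: 1938 + 126100 = 128038 Pa. 1 psi = 6894.7573 Pa, so 128038 Pa = 128038 / 6894.7573 = 18.570342 psi ≈ 18.57 psi (4 s.f.).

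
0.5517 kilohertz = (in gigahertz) 5.517e-07. Check: 1 kilohertz = 1000 Hz, so 0.5517 kilohertz = 0.5517 * 1000 = 551.7 Hz. 1 gigahertz = 1e+09 Hz, so 551.7 Hz = 551.7 / 1e+09 = 5.517e-07 gigahertz.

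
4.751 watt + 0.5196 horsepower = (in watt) 392.2. Check: 4.751 watt = 4.751 W. 1 horsepower = 745.69987 W, so 0.5196 horsepower = 0.5196 * 745.69987 = 387.46565 W. Sum: 4.751 + 387.46565 = 392.21665 W. 392.21665 W = 392.21665 watt ≈ 392.2 watt (4 s.f.).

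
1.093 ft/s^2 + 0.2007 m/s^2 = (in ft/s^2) 1 ft/s^2 = 0.3048 m/s^2, so 1.093 ft/s^2 = 1.093 * 0.3048 = 0.3331464 m/s^2. 0.2007 m/s^2 is already in m/s^2. Sum: 0.3331464 + 0.2007 = 0.5338464 m/s^2. 1 ft/s^2 = 0.3048 m/s^2, so 0.5338464 m/s^2 = 0.5338464 / 0.3048 = 1.7514646 ft/s^2 ≈ 1.751 ft/s^2 (4 s.f.). Final answer: 1.751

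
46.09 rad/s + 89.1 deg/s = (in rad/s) 47.65. Check: 46.09 rad/s is already in rad/s. 1 deg/s = 0.017453293 rad/s, so 89.1 deg/s = 89.1 * 0.017453293 = 1.5550884 rad/s. Sum: 46.09 + 1.5550884 = 47.645088 rad/s. Result: 47.645088 rad/s ≈ 47.65 rad/s (4 s.f.).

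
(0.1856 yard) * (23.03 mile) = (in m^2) 6290. Check: 1 yard = 0.9144 m, so 0.1856 yard = 0.1856 * 0.9144 = 0.16971264 m. 1 mile = 1609.344 m, so 23.03 mile = 23.03 * 1609.344 = 37063.192 m. Combine: 0.16971264 m * 37063.192 m = 6290.0922 m^2. Result: 6290.0922 m^2 ≈ 6290 m^2 (4 s.f.).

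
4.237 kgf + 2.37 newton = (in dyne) 1 kgf = 9.80665 N, so 4.237 kgf = 4.237 * 9.80665 = 41.550776 N. 2.37 newton = 2.37 N. Sum: 41.550776 + 2.37 = 43.920776 N. 1 dyne = 1e-05 N, so 43.920776 N = 43.920776 / 1e-05 = 4392077.6 dyne ≈ 4.392e+06 dyne (4 s.f.). Final answer: 4.392e+06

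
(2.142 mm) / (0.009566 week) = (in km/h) 1.333e-06. Check: 1 mm = 0.001 m, so 2.142 mm = 2.142 * 0.001 = 0.002142 m. 1 week = 604800 s, so 0.009566 week = 0.009566 * 604800 = 5785.5168 s. Combine: 0.002142 m / 5785.5168 s = 3.7023486e-07 m/s. 1 km/h = 0.27777778 m/s, so 3.7023486e-07 m/s = 3.7023486e-07 / 0.27777778 = 1.3328455e-06 km/h ≈ 1.333e-06 km/h (4 s.f.).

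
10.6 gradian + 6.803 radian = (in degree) 399.3. Check: 1 gradian = 0.015707963 rad, so 10.6 gradian = 10.6 * 0.015707963 = 0.16650441 rad. 6.803 radian = 6.803 rad. Sum: 0.16650441 + 6.803 = 6.9695044 rad. 1 degree = 0.017453293 rad, so 6.9695044 rad = 6.9695044 / 0.017453293 = 399.32319 degree ≈ 399.3 degree (4 s.f.).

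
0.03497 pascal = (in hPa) 0.0003497. Check: 0.03497 pascal = 0.03497 Pa. 1 hPa = 100 Pa, so 0.03497 Pa = 0.03497 / 100 = 0.0003497 hPa.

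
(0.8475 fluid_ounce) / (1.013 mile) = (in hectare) 1 fluid_ounce = 2.957353e-05 m^3, so 0.8475 fluid_ounce = 0.8475 * 2.957353e-05 = 2.5063566e-05 m^3. 1 mile = 1609.344 m, so 1.013 mile = 1.013 * 1609.344 = 1630.2655 m. Combine: 2.5063566e-05 m^3 / 1630.2655 m = 1.5373917e-08 m^2. 1 hectare = 10000 m^2, so 1.5373917e-08 m^2 = 1.5373917e-08 / 10000 = 1.5373917e-12 hectare ≈ 1.537e-12 hectare (4 s.f.). Final answer: 1.537e-12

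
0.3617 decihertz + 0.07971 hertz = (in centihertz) 11.59. Check: 1 decihertz = 0.1 Hz, so 0.3617 decihertz = 0.3617 * 0.1 = 0.03617 Hz. 0.07971 hertz = 0.07971 Hz. Sum: 0.03617 + 0.07971 = 0.11588 Hz. 1 centihertz = 0.01 Hz, so 0.11588 Hz = 0.11588 / 0.01 = 11.588 centihertz ≈ 11.59 centihertz (4 s.f.).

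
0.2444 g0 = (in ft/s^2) 1 g0 = 9.80665 m/s^2, so 0.2444 g0 = 0.2444 * 9.80665 = 2.3967453 m/s^2. 1 ft/s^2 = 0.3048 m/s^2, so 2.3967453 m/s^2 = 2.3967453 / 0.3048 = 7.8633375 ft/s^2 ≈ 7.863 ft/s^2 (4 s.f.). Final answer: 7.863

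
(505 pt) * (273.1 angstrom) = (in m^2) 4.865e-09. Check: 1 pt = 0.00035277778 m, so 505 pt = 505 * 0.00035277778 = 0.17815278 m. 1 angstrom = 1e-10 m, so 273.1 angstrom = 273.1 * 1e-10 = 2.731e-08 m. Combine: 0.17815278 m * 2.731e-08 m = 4.8653524e-09 m^2. Result: 4.8653524e-09 m^2 ≈ 4.865e-09 m^2 (4 s.f.).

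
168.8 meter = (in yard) 184.6. Check: 168.8 meter = 168.8 m. 1 yard = 0.9144 m, so 168.8 m = 168.8 / 0.9144 = 184.60192 yard ≈ 184.6 yard (4 s.f.).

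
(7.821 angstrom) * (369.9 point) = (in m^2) 1.021e-10. Check: 1 angstrom = 1e-10 m, so 7.821 angstrom = 7.821 * 1e-10 = 7.821e-10 m. 1 point = 0.00035277778 m, so 369.9 point = 369.9 * 0.00035277778 = 0.1304925 m. Combine: 7.821e-10 m * 0.1304925 m = 1.0205818e-10 m^2. Result: 1.0205818e-10 m^2 ≈ 1.021e-10 m^2 (4 s.f.).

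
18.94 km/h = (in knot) 1 km/h = 0.27777778 m/s, so 18.94 km/h = 18.94 * 0.27777778 = 5.2611111 m/s. 1 knot = 0.51444444 m/s, so 5.2611111 m/s = 5.2611111 / 0.51444444 = 10.226782 knot ≈ 10.23 knot (4 s.f.). Final answer: 10.23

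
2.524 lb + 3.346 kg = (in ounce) 158.4. Check: 1 lb = 0.45359237 kg, so 2.524 lb = 2.524 * 0.45359237 = 1.1448671 kg. 3.346 kg is already in kg. Sum: 1.1448671 + 3.346 = 4.4908671 kg. 1 ounce = 0.028349523 kg, so 4.4908671 kg = 4.4908671 / 0.028349523 = 158.41068 ounce ≈ 158.4 ounce (4 s.f.).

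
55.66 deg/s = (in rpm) 1 deg/s = 0.017453293 rad/s, so 55.66 deg/s = 55.66 * 0.017453293 = 0.97145026 rad/s. 1 rpm = 0.10471976 rad/s, so 0.97145026 rad/s = 0.97145026 / 0.10471976 = 9.2766667 rpm ≈ 9.277 rpm (4 s.f.). Final answer: 9.277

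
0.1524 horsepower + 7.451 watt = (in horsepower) 1 horsepower = 745.69987 W, so 0.1524 horsepower = 0.1524 * 745.69987 = 113.64466 W. 7.451 watt = 7.451 W. Sum: 113.64466 + 7.451 = 121.09566 W. 1 horsepower = 745.69987 W, so 121.09566 W = 121.09566 / 745.69987 = 0.16239196 horsepower ≈ 0.1624 horsepower (4 s.f.). Final answer: 0.1624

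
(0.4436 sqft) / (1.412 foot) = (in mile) 5.95e-05. Check: 1 sqft = 0.09290304 m^2, so 0.4436 sqft = 0.4436 * 0.09290304 = 0.041211789 m^2. 1 foot = 0.3048 m, so 1.412 foot = 1.412 * 0.3048 = 0.4303776 m. Combine: 0.041211789 m^2 / 0.4303776 m = 0.09575728 m. 1 mile = 1609.344 m, so 0.09575728 m = 0.09575728 / 1609.344 = 5.9500816e-05 mile ≈ 5.95e-05 mile (4 s.f.).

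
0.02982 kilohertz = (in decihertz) 298.2. Check: 1 kilohertz = 1000 Hz, so 0.02982 kilohertz = 0.02982 * 1000 = 29.82 Hz. 1 decihertz = 0.1 Hz, so 29.82 Hz = 29.82 / 0.1 = 298.2 decihertz.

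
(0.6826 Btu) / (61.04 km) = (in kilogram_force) 0.001203. Check: 1 Btu = 1055.0559 J, so 0.6826 Btu = 0.6826 * 1055.0559 = 720.18112 J. 1 km = 1000 m, so 61.04 km = 61.04 * 1000 = 61040 m. Combine: 720.18112 J / 61040 m = 0.011798511 N. 1 kilogram_force = 9.80665 N, so 0.011798511 N = 0.011798511 / 9.80665 = 0.0012031133 kilogram_force ≈ 0.001203 kilogram_force (4 s.f.).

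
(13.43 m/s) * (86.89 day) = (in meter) 1.008e+08. Check: 13.43 m/s is already in m/s. 1 day = 86400 s, so 86.89 day = 86.89 * 86400 = 7507296 s. Combine: 13.43 m/s * 7507296 s = 1.0082299e+08 m. 1.0082299e+08 m = 1.0082299e+08 meter ≈ 1.008e+08 meter (4 s.f.).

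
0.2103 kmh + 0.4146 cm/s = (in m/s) 1 kmh = 0.27777778 m/s, so 0.2103 kmh = 0.2103 * 0.27777778 = 0.058416667 m/s. 1 cm/s = 0.01 m/s, so 0.4146 cm/s = 0.4146 * 0.01 = 0.004146 m/s. Sum: 0.058416667 + 0.004146 = 0.062562667 m/s. Result: 0.062562667 m/s ≈ 0.06256 m/s (4 s.f.). Final answer: 0.06256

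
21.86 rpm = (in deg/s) 131.2. Check: 1 rpm = 0.10471976 rad/s, so 21.86 rpm = 21.86 * 0.10471976 = 2.2891738 rad/s. 1 deg/s = 0.017453293 rad/s, so 2.2891738 rad/s = 2.2891738 / 0.017453293 = 131.16 deg/s ≈ 131.2 deg/s (4 s.f.).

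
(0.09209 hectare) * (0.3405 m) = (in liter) 3.136e+05. Check: 1 hectare = 10000 m^2, so 0.09209 hectare = 0.09209 * 10000 = 920.9 m^2. 0.3405 m is already in m. Combine: 920.9 m^2 * 0.3405 m = 313.56645 m^3. 1 liter = 0.001 m^3, so 313.56645 m^3 = 313.56645 / 0.001 = 313566.45 liter ≈ 3.136e+05 liter (4 s.f.).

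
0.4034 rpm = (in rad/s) 1 rpm = 0.10471976 rad/s, so 0.4034 rpm = 0.4034 * 0.10471976 = 0.042243949 rad/s. Result: 0.042243949 rad/s ≈ 0.04224 rad/s (4 s.f.). Final answer: 0.04224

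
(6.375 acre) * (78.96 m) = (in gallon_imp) 1 acre = 4046.8564 m^2, so 6.375 acre = 6.375 * 4046.8564 = 25798.71 m^2. 78.96 m is already in m. Combine: 25798.71 m^2 * 78.96 m = 2037066.1 m^3. 1 gallon_imp = 0.00454609 m^3, so 2037066.1 m^3 = 2037066.1 / 0.00454609 = 4.480919e+08 gallon_imp ≈ 4.481e+08 gallon_imp (4 s.f.). Final answer: 4.481e+08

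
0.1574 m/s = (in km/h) 1 km/h = 0.27777778 m/s, so 0.1574 m/s = 0.1574 / 0.27777778 = 0.56664 km/h ≈ 0.5666 km/h (4 s.f.). Final answer: 0.5666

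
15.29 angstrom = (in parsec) 4.955e-26. Check: 1 angstrom = 1e-10 m, so 15.29 angstrom = 15.29 * 1e-10 = 1.529e-09 m. 1 parsec = 3.0856776e+16 m, so 1.529e-09 m = 1.529e-09 / 3.0856776e+16 = 4.9551515e-26 parsec ≈ 4.955e-26 parsec (4 s.f.).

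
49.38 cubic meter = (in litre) 4.938e+04. Check: 49.38 cubic meter = 49.38 m^3. 1 litre = 0.001 m^3, so 49.38 m^3 = 49.38 / 0.001 = 49380 litre ≈ 4.938e+04 litre (4 s.f.).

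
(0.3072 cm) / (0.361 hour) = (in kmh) 8.51e-06. Check: 1 cm = 0.01 m, so 0.3072 cm = 0.3072 * 0.01 = 0.003072 m. 1 hour = 3600 s, so 0.361 hour = 0.361 * 3600 = 1299.6 s. Combine: 0.003072 m / 1299.6 s = 2.3638042e-06 m/s. 1 kmh = 0.27777778 m/s, so 2.3638042e-06 m/s = 2.3638042e-06 / 0.27777778 = 8.5096953e-06 kmh ≈ 8.51e-06 kmh (4 s.f.).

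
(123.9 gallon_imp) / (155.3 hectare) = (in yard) 1 gallon_imp = 0.00454609 m^3, so 123.9 gallon_imp = 123.9 * 0.00454609 = 0.56326055 m^3. 1 hectare = 10000 m^2, so 155.3 hectare = 155.3 * 10000 = 1553000 m^2. Combine: 0.56326055 m^3 / 1553000 m^2 = 3.6269192e-07 m. 1 yard = 0.9144 m, so 3.6269192e-07 m = 3.6269192e-07 / 0.9144 = 3.9664471e-07 yard ≈ 3.966e-07 yard (4 s.f.). Final answer: 3.966e-07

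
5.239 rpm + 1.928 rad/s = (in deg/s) 141.9. Check: 1 rpm = 0.10471976 rad/s, so 5.239 rpm = 5.239 * 0.10471976 = 0.5486268 rad/s. 1.928 rad/s is already in rad/s. Sum: 0.5486268 + 1.928 = 2.4766268 rad/s. 1 deg/s = 0.017453293 rad/s, so 2.4766268 rad/s = 2.4766268 / 0.017453293 = 141.90026 deg/s ≈ 141.9 deg/s (4 s.f.).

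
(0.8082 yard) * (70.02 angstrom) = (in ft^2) 1 yard = 0.9144 m, so 0.8082 yard = 0.8082 * 0.9144 = 0.73901808 m. 1 angstrom = 1e-10 m, so 70.02 angstrom = 70.02 * 1e-10 = 7.002e-09 m. Combine: 0.73901808 m * 7.002e-09 m = 5.1746046e-09 m^2. 1 ft^2 = 0.09290304 m^2, so 5.1746046e-09 m^2 = 5.1746046e-09 / 0.09290304 = 5.569898e-08 ft^2 ≈ 5.57e-08 ft^2 (4 s.f.). Final answer: 5.57e-08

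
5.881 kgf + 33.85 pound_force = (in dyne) 1 kgf = 9.80665 N, so 5.881 kgf = 5.881 * 9.80665 = 57.672909 N. 1 pound_force = 4.4482216 N, so 33.85 pound_force = 33.85 * 4.4482216 = 150.5723 N. Sum: 57.672909 + 150.5723 = 208.24521 N. 1 dyne = 1e-05 N, so 208.24521 N = 208.24521 / 1e-05 = 20824521 dyne ≈ 2.082e+07 dyne (4 s.f.). Final answer: 2.082e+07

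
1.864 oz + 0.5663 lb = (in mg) 1 oz = 0.028349523 kg, so 1.864 oz = 1.864 * 0.028349523 = 0.052843511 kg. 1 lb = 0.45359237 kg, so 0.5663 lb = 0.5663 * 0.45359237 = 0.25686936 kg. Sum: 0.052843511 + 0.25686936 = 0.30971287 kg. 1 mg = 1e-06 kg, so 0.30971287 kg = 0.30971287 / 1e-06 = 309712.87 mg ≈ 3.097e+05 mg (4 s.f.). Final answer: 3.097e+05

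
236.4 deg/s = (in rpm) 39.4. Check: 1 deg/s = 0.017453293 rad/s, so 236.4 deg/s = 236.4 * 0.017453293 = 4.1259584 rad/s. 1 rpm = 0.10471976 rad/s, so 4.1259584 rad/s = 4.1259584 / 0.10471976 = 39.4 rpm.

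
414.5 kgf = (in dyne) 4.065e+08. Check: 1 kgf = 9.80665 N, so 414.5 kgf = 414.5 * 9.80665 = 4064.8564 N. 1 dyne = 1e-05 N, so 4064.8564 N = 4064.8564 / 1e-05 = 4.0648564e+08 dyne ≈ 4.065e+08 dyne (4 s.f.).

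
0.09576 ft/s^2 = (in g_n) 1 ft/s^2 = 0.3048 m/s^2, so 0.09576 ft/s^2 = 0.09576 * 0.3048 = 0.029187648 m/s^2. 1 g_n = 9.80665 m/s^2, so 0.029187648 m/s^2 = 0.029187648 / 9.80665 = 0.0029763118 g_n ≈ 0.002976 g_n (4 s.f.). Final answer: 0.002976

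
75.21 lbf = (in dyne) 3.346e+07. Check: 1 lbf = 4.4482216 N, so 75.21 lbf = 75.21 * 4.4482216 = 334.55075 N. 1 dyne = 1e-05 N, so 334.55075 N = 334.55075 / 1e-05 = 33455075 dyne ≈ 3.346e+07 dyne (4 s.f.).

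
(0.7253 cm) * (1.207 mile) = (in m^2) 1 cm = 0.01 m, so 0.7253 cm = 0.7253 * 0.01 = 0.007253 m. 1 mile = 1609.344 m, so 1.207 mile = 1.207 * 1609.344 = 1942.4782 m. Combine: 0.007253 m * 1942.4782 m = 14.088794 m^2. Result: 14.088794 m^2 ≈ 14.09 m^2 (4 s.f.). Final answer: 14.09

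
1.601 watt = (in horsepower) 1.601 watt = 1.601 W. 1 horsepower = 745.69987 W, so 1.601 W = 1.601 / 745.69987 = 0.0021469764 horsepower ≈ 0.002147 horsepower (4 s.f.). Final answer: 0.002147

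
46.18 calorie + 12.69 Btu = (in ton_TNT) 3.246e-06. Check: 1 calorie = 4.184 J, so 46.18 calorie = 46.18 * 4.184 = 193.21712 J. 1 Btu = 1055.0559 J, so 12.69 Btu = 12.69 * 1055.0559 = 13388.659 J. Sum: 193.21712 + 13388.659 = 13581.876 J. 1 ton_TNT = 4.184e+09 J, so 13581.876 J = 13581.876 / 4.184e+09 = 3.2461462e-06 ton_TNT ≈ 3.246e-06 ton_TNT (4 s.f.).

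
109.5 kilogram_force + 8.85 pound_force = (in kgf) 113.5. Check: 1 kilogram_force = 9.80665 N, so 109.5 kilogram_force = 109.5 * 9.80665 = 1073.8282 N. 1 pound_force = 4.4482216 N, so 8.85 pound_force = 8.85 * 4.4482216 = 39.366761 N. Sum: 1073.8282 + 39.366761 = 1113.1949 N. 1 kgf = 9.80665 N, so 1113.1949 N = 1113.1949 / 9.80665 = 113.51429 kgf ≈ 113.5 kgf (4 s.f.).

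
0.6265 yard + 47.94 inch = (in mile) 1 yard = 0.9144 m, so 0.6265 yard = 0.6265 * 0.9144 = 0.5728716 m. 1 inch = 0.0254 m, so 47.94 inch = 47.94 * 0.0254 = 1.217676 m. Sum: 0.5728716 + 1.217676 = 1.7905476 m. 1 mile = 1609.344 m, so 1.7905476 m = 1.7905476 / 1609.344 = 0.0011125947 mile ≈ 0.001113 mile (4 s.f.). Final answer: 0.001113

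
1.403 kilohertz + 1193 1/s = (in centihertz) 2.596e+05. Check: 1 kilohertz = 1000 Hz, so 1.403 kilohertz = 1.403 * 1000 = 1403 Hz. 1193 1/s = 1193 Hz. Sum: 1403 + 1193 = 2596 Hz. 1 centihertz = 0.01 Hz, so 2596 Hz = 2596 / 0.01 = 259600 centihertz ≈ 2.596e+05 centihertz (4 s.f.).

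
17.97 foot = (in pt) 1 foot = 0.3048 m, so 17.97 foot = 17.97 * 0.3048 = 5.477256 m. 1 pt = 0.00035277778 m, so 5.477256 m = 5.477256 / 0.00035277778 = 15526.08 pt ≈ 1.553e+04 pt (4 s.f.). Final answer: 1.553e+04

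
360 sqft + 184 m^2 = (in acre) 0.05373. Check: 1 sqft = 0.09290304 m^2, so 360 sqft = 360 * 0.09290304 = 33.445094 m^2. 184 m^2 is already in m^2. Sum: 33.445094 + 184 = 217.44509 m^2. 1 acre = 4046.8564 m^2, so 217.44509 m^2 = 217.44509 / 4046.8564 = 0.053731853 acre ≈ 0.05373 acre (4 s.f.).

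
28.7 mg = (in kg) 2.87e-05. Check: 1 mg = 1e-06 kg, so 28.7 mg = 28.7 * 1e-06 = 2.87e-05 kg. Result: 2.87e-05 kg.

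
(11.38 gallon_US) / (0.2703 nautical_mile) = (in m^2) 1 gallon_US = 0.0037854118 m^3, so 11.38 gallon_US = 11.38 * 0.0037854118 = 0.043077986 m^3. 1 nautical_mile = 1852 m, so 0.2703 nautical_mile = 0.2703 * 1852 = 500.5956 m. Combine: 0.043077986 m^3 / 500.5956 m = 8.6053465e-05 m^2. Result: 8.6053465e-05 m^2 ≈ 8.605e-05 m^2 (4 s.f.). Final answer: 8.605e-05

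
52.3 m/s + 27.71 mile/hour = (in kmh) 52.3 m/s is already in m/s. 1 mile/hour = 0.44704 m/s, so 27.71 mile/hour = 27.71 * 0.44704 = 12.387478 m/s. Sum: 52.3 + 12.387478 = 64.687478 m/s. 1 kmh = 0.27777778 m/s, so 64.687478 m/s = 64.687478 / 0.27777778 = 232.87492 kmh ≈ 232.9 kmh (4 s.f.). Final answer: 232.9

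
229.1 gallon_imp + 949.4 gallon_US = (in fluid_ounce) 1 gallon_imp = 0.00454609 m^3, so 229.1 gallon_imp = 229.1 * 0.00454609 = 1.0415092 m^3. 1 gallon_US = 0.0037854118 m^3, so 949.4 gallon_US = 949.4 * 0.0037854118 = 3.5938699 m^3. Sum: 1.0415092 + 3.5938699 = 4.6353792 m^3. 1 fluid_ounce = 2.957353e-05 m^3, so 4.6353792 m^3 = 4.6353792 / 2.957353e-05 = 156740.82 fluid_ounce ≈ 1.567e+05 fluid_ounce (4 s.f.). Final answer: 1.567e+05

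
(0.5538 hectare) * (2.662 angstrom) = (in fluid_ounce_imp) 1 hectare = 10000 m^2, so 0.5538 hectare = 0.5538 * 10000 = 5538 m^2. 1 angstrom = 1e-10 m, so 2.662 angstrom = 2.662 * 1e-10 = 2.662e-10 m. Combine: 5538 m^2 * 2.662e-10 m = 1.4742156e-06 m^3. 1 fluid_ounce_imp = 2.8413063e-05 m^3, so 1.4742156e-06 m^3 = 1.4742156e-06 / 2.8413063e-05 = 0.051885136 fluid_ounce_imp ≈ 0.05189 fluid_ounce_imp (4 s.f.). Final answer: 0.05189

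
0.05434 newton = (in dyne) 5434. Check: 0.05434 newton = 0.05434 N. 1 dyne = 1e-05 N, so 0.05434 N = 0.05434 / 1e-05 = 5434 dyne.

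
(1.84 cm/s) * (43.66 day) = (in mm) 1 cm/s = 0.01 m/s, so 1.84 cm/s = 1.84 * 0.01 = 0.0184 m/s. 1 day = 86400 s, so 43.66 day = 43.66 * 86400 = 3772224 s. Combine: 0.0184 m/s * 3772224 s = 69408.922 m. 1 mm = 0.001 m, so 69408.922 m = 69408.922 / 0.001 = 69408922 mm ≈ 6.941e+07 mm (4 s.f.). Final answer: 6.941e+07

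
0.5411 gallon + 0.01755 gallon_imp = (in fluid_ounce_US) 71.96. Check: 1 gallon = 0.0037854118 m^3, so 0.5411 gallon = 0.5411 * 0.0037854118 = 0.0020482863 m^3. 1 gallon_imp = 0.00454609 m^3, so 0.01755 gallon_imp = 0.01755 * 0.00454609 = 7.978388e-05 m^3. Sum: 0.0020482863 + 7.978388e-05 = 0.0021280702 m^3. 1 fluid_ounce_US = 2.957353e-05 m^3, so 0.0021280702 m^3 = 0.0021280702 / 2.957353e-05 = 71.958614 fluid_ounce_US ≈ 71.96 fluid_ounce_US (4 s.f.).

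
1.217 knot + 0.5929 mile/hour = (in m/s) 1 knot = 0.51444444 m/s, so 1.217 knot = 1.217 * 0.51444444 = 0.62607889 m/s. 1 mile/hour = 0.44704 m/s, so 0.5929 mile/hour = 0.5929 * 0.44704 = 0.26505002 m/s. Sum: 0.62607889 + 0.26505002 = 0.8911289 m/s. Result: 0.8911289 m/s ≈ 0.8911 m/s (4 s.f.). Final answer: 0.8911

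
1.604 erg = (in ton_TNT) 3.834e-17. Check: 1 erg = 1e-07 J, so 1.604 erg = 1.604 * 1e-07 = 1.604e-07 J. 1 ton_TNT = 4.184e+09 J, so 1.604e-07 J = 1.604e-07 / 4.184e+09 = 3.833652e-17 ton_TNT ≈ 3.834e-17 ton_TNT (4 s.f.).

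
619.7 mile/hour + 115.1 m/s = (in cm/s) 1 mile/hour = 0.44704 m/s, so 619.7 mile/hour = 619.7 * 0.44704 = 277.03069 m/s. 115.1 m/s is already in m/s. Sum: 277.03069 + 115.1 = 392.13069 m/s. 1 cm/s = 0.01 m/s, so 392.13069 m/s = 392.13069 / 0.01 = 39213.069 cm/s ≈ 3.921e+04 cm/s (4 s.f.). Final answer: 3.921e+04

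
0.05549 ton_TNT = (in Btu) 1 ton_TNT = 4.184e+09 J, so 0.05549 ton_TNT = 0.05549 * 4.184e+09 = 2.3217016e+08 J. 1 Btu = 1055.0559 J, so 2.3217016e+08 J = 2.3217016e+08 / 1055.0559 = 220054.85 Btu ≈ 2.201e+05 Btu (4 s.f.). Final answer: 2.201e+05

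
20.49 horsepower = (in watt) 1 horsepower = 745.69987 W, so 20.49 horsepower = 20.49 * 745.69987 = 15279.39 W. 15279.39 W = 15279.39 watt ≈ 1.528e+04 watt (4 s.f.). Final answer: 1.528e+04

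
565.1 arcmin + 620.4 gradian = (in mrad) 1 arcmin = 0.00029088821 rad, so 565.1 arcmin = 565.1 * 0.00029088821 = 0.16438093 rad. 1 gradian = 0.015707963 rad, so 620.4 gradian = 620.4 * 0.015707963 = 9.7452204 rad. Sum: 0.16438093 + 9.7452204 = 9.9096013 rad. 1 mrad = 0.001 rad, so 9.9096013 rad = 9.9096013 / 0.001 = 9909.6013 mrad ≈ 9910 mrad (4 s.f.). Final answer: 9910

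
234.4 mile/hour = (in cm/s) 1.048e+04. Check: 1 mile/hour = 0.44704 m/s, so 234.4 mile/hour = 234.4 * 0.44704 = 104.78618 m/s. 1 cm/s = 0.01 m/s, so 104.78618 m/s = 104.78618 / 0.01 = 10478.618 cm/s ≈ 1.048e+04 cm/s (4 s.f.).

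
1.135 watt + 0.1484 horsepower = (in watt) 111.8. Check: 1.135 watt = 1.135 W. 1 horsepower = 745.69987 W, so 0.1484 horsepower = 0.1484 * 745.69987 = 110.66186 W. Sum: 1.135 + 110.66186 = 111.79686 W. 111.79686 W = 111.79686 watt ≈ 111.8 watt (4 s.f.).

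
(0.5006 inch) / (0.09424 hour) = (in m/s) 1 inch = 0.0254 m, so 0.5006 inch = 0.5006 * 0.0254 = 0.01271524 m. 1 hour = 3600 s, so 0.09424 hour = 0.09424 * 3600 = 339.264 s. Combine: 0.01271524 m / 339.264 s = 3.7478895e-05 m/s. Result: 3.7478895e-05 m/s ≈ 3.748e-05 m/s (4 s.f.). Final answer: 3.748e-05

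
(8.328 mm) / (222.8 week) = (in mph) 1.383e-10. Check: 1 mm = 0.001 m, so 8.328 mm = 8.328 * 0.001 = 0.008328 m. 1 week = 604800 s, so 222.8 week = 222.8 * 604800 = 1.3474944e+08 s. Combine: 0.008328 m / 1.3474944e+08 s = 6.1803596e-11 m/s. 1 mph = 0.44704 m/s, so 6.1803596e-11 m/s = 6.1803596e-11 / 0.44704 = 1.3825071e-10 mph ≈ 1.383e-10 mph (4 s.f.).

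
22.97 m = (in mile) 0.01427. Check: 1 mile = 1609.344 m, so 22.97 m = 22.97 / 1609.344 = 0.014272896 mile ≈ 0.01427 mile (4 s.f.).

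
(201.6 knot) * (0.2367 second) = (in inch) 966.5. Check: 1 knot = 0.51444444 m/s, so 201.6 knot = 201.6 * 0.51444444 = 103.712 m/s. 0.2367 second = 0.2367 s. Combine: 103.712 m/s * 0.2367 s = 24.54863 m. 1 inch = 0.0254 m, so 24.54863 m = 24.54863 / 0.0254 = 966.48151 inch ≈ 966.5 inch (4 s.f.).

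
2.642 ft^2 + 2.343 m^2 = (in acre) 0.0006396. Check: 1 ft^2 = 0.09290304 m^2, so 2.642 ft^2 = 2.642 * 0.09290304 = 0.24544983 m^2. 2.343 m^2 is already in m^2. Sum: 0.24544983 + 2.343 = 2.5884498 m^2. 1 acre = 4046.8564 m^2, so 2.5884498 m^2 = 2.5884498 / 4046.8564 = 0.00063961988 acre ≈ 0.0006396 acre (4 s.f.).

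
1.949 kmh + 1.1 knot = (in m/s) 1 kmh = 0.27777778 m/s, so 1.949 kmh = 1.949 * 0.27777778 = 0.54138889 m/s. 1 knot = 0.51444444 m/s, so 1.1 knot = 1.1 * 0.51444444 = 0.56588889 m/s. Sum: 0.54138889 + 0.56588889 = 1.1072778 m/s. Result: 1.1072778 m/s ≈ 1.107 m/s (4 s.f.). Final answer: 1.107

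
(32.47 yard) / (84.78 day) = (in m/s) 4.053e-06. Check: 1 yard = 0.9144 m, so 32.47 yard = 32.47 * 0.9144 = 29.690568 m. 1 day = 86400 s, so 84.78 day = 84.78 * 86400 = 7324992 s. Combine: 29.690568 m / 7324992 s = 4.0533243e-06 m/s. Result: 4.0533243e-06 m/s ≈ 4.053e-06 m/s (4 s.f.).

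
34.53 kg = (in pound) 76.13. Check: 1 pound = 0.45359237 kg, so 34.53 kg = 34.53 / 0.45359237 = 76.125619 pound ≈ 76.13 pound (4 s.f.).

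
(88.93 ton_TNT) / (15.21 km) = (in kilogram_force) 2.495e+06. Check: 1 ton_TNT = 4.184e+09 J, so 88.93 ton_TNT = 88.93 * 4.184e+09 = 3.7208312e+11 J. 1 km = 1000 m, so 15.21 km = 15.21 * 1000 = 15210 m. Combine: 3.7208312e+11 J / 15210 m = 24463059 N. 1 kilogram_force = 9.80665 N, so 24463059 N = 24463059 / 9.80665 = 2494537.7 kilogram_force ≈ 2.495e+06 kilogram_force (4 s.f.).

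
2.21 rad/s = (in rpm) 1 rpm = 0.10471976 rad/s, so 2.21 rad/s = 2.21 / 0.10471976 = 21.103945 rpm ≈ 21.1 rpm (4 s.f.). Final answer: 21.1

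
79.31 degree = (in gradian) 88.12. Check: 1 degree = 0.017453293 rad, so 79.31 degree = 79.31 * 0.017453293 = 1.3842206 rad. 1 gradian = 0.015707963 rad, so 1.3842206 rad = 1.3842206 / 0.015707963 = 88.122222 gradian ≈ 88.12 gradian (4 s.f.).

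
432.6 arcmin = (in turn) 1 arcmin = 0.00029088821 rad, so 432.6 arcmin = 432.6 * 0.00029088821 = 0.12583824 rad. 1 turn = 6.2831853 rad, so 0.12583824 rad = 0.12583824 / 6.2831853 = 0.020027778 turn ≈ 0.02003 turn (4 s.f.). Final answer: 0.02003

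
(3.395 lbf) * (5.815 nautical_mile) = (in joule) 1 lbf = 4.4482216 N, so 3.395 lbf = 3.395 * 4.4482216 = 15.101712 N. 1 nautical_mile = 1852 m, so 5.815 nautical_mile = 5.815 * 1852 = 10769.38 m. Combine: 15.101712 N * 10769.38 m = 162636.08 J. 162636.08 J = 162636.08 joule ≈ 1.626e+05 joule (4 s.f.). Final answer: 1.626e+05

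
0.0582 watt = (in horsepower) 7.805e-05. Check: 0.0582 watt = 0.0582 W. 1 horsepower = 745.69987 W, so 0.0582 W = 0.0582 / 745.69987 = 7.8047486e-05 horsepower ≈ 7.805e-05 horsepower (4 s.f.).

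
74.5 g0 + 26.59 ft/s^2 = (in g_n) 75.33. Check: 1 g0 = 9.80665 m/s^2, so 74.5 g0 = 74.5 * 9.80665 = 730.59542 m/s^2. 1 ft/s^2 = 0.3048 m/s^2, so 26.59 ft/s^2 = 26.59 * 0.3048 = 8.104632 m/s^2. Sum: 730.59542 + 8.104632 = 738.70006 m/s^2. 1 g_n = 9.80665 m/s^2, so 738.70006 m/s^2 = 738.70006 / 9.80665 = 75.326442 g_n ≈ 75.33 g_n (4 s.f.).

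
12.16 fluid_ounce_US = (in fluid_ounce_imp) 1 fluid_ounce_US = 2.957353e-05 m^3, so 12.16 fluid_ounce_US = 12.16 * 2.957353e-05 = 0.00035961412 m^3. 1 fluid_ounce_imp = 2.8413063e-05 m^3, so 0.00035961412 m^3 = 0.00035961412 / 2.8413063e-05 = 12.656648 fluid_ounce_imp ≈ 12.66 fluid_ounce_imp (4 s.f.). Final answer: 12.66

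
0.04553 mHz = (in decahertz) 1 mHz = 0.001 Hz, so 0.04553 mHz = 0.04553 * 0.001 = 4.553e-05 Hz. 1 decahertz = 10 Hz, so 4.553e-05 Hz = 4.553e-05 / 10 = 4.553e-06 decahertz. Final answer: 4.553e-06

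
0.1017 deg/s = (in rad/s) 0.001775. Check: 1 deg/s = 0.017453293 rad/s, so 0.1017 deg/s = 0.1017 * 0.017453293 = 0.0017749998 rad/s. Result: 0.0017749998 rad/s ≈ 0.001775 rad/s (4 s.f.).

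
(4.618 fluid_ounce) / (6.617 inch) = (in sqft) 0.008746. Check: 1 fluid_ounce = 2.957353e-05 m^3, so 4.618 fluid_ounce = 4.618 * 2.957353e-05 = 0.00013657056 m^3. 1 inch = 0.0254 m, so 6.617 inch = 6.617 * 0.0254 = 0.1680718 m. Combine: 0.00013657056 m^3 / 0.1680718 m = 0.00081257272 m^2. 1 sqft = 0.09290304 m^2, so 0.00081257272 m^2 = 0.00081257272 / 0.09290304 = 0.00874646 sqft ≈ 0.008746 sqft (4 s.f.).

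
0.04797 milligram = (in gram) 1 milligram = 1e-06 kg, so 0.04797 milligram = 0.04797 * 1e-06 = 4.797e-08 kg. 1 gram = 0.001 kg, so 4.797e-08 kg = 4.797e-08 / 0.001 = 4.797e-05 gram. Final answer: 4.797e-05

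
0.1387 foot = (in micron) 4.228e+04. Check: 1 foot = 0.3048 m, so 0.1387 foot = 0.1387 * 0.3048 = 0.04227576 m. 1 micron = 1e-06 m, so 0.04227576 m = 0.04227576 / 1e-06 = 42275.76 micron ≈ 4.228e+04 micron (4 s.f.).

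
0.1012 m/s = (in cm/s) 1 cm/s = 0.01 m/s, so 0.1012 m/s = 0.1012 / 0.01 = 10.12 cm/s. Final answer: 10.12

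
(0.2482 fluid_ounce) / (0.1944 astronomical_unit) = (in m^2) 1 fluid_ounce = 2.957353e-05 m^3, so 0.2482 fluid_ounce = 0.2482 * 2.957353e-05 = 7.34015e-06 m^3. 1 astronomical_unit = 1.4959787e+11 m, so 0.1944 astronomical_unit = 0.1944 * 1.4959787e+11 = 2.9081826e+10 m. Combine: 7.34015e-06 m^3 / 2.9081826e+10 m = 2.5239646e-16 m^2. Result: 2.5239646e-16 m^2 ≈ 2.524e-16 m^2 (4 s.f.). Final answer: 2.524e-16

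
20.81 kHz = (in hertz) 2.081e+04. Check: 1 kHz = 1000 Hz, so 20.81 kHz = 20.81 * 1000 = 20810 Hz. 20810 Hz = 20810 hertz ≈ 2.081e+04 hertz (4 s.f.).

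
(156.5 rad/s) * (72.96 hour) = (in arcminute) 1.413e+11. Check: 156.5 rad/s is already in rad/s. 1 hour = 3600 s, so 72.96 hour = 72.96 * 3600 = 262656 s. Combine: 156.5 rad/s * 262656 s = 41105664 rad. 1 arcminute = 0.00029088821 rad, so 41105664 rad = 41105664 / 0.00029088821 = 1.4131086e+11 arcminute ≈ 1.413e+11 arcminute (4 s.f.).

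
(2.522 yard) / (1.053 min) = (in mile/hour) 0.08165. Check: 1 yard = 0.9144 m, so 2.522 yard = 2.522 * 0.9144 = 2.3061168 m. 1 min = 60 s, so 1.053 min = 1.053 * 60 = 63.18 s. Combine: 2.3061168 m / 63.18 s = 0.036500741 m/s. 1 mile/hour = 0.44704 m/s, so 0.036500741 m/s = 0.036500741 / 0.44704 = 0.081649832 mile/hour ≈ 0.08165 mile/hour (4 s.f.).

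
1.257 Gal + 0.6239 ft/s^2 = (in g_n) 0.02067. Check: 1 Gal = 0.01 m/s^2, so 1.257 Gal = 1.257 * 0.01 = 0.01257 m/s^2. 1 ft/s^2 = 0.3048 m/s^2, so 0.6239 ft/s^2 = 0.6239 * 0.3048 = 0.19016472 m/s^2. Sum: 0.01257 + 0.19016472 = 0.20273472 m/s^2. 1 g_n = 9.80665 m/s^2, so 0.20273472 m/s^2 = 0.20273472 / 9.80665 = 0.020673188 g_n ≈ 0.02067 g_n (4 s.f.).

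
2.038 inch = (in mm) 1 inch = 0.0254 m, so 2.038 inch = 2.038 * 0.0254 = 0.0517652 m. 1 mm = 0.001 m, so 0.0517652 m = 0.0517652 / 0.001 = 51.7652 mm ≈ 51.77 mm (4 s.f.). Final answer: 51.77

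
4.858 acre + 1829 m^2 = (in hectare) 2.149. Check: 1 acre = 4046.8564 m^2, so 4.858 acre = 4.858 * 4046.8564 = 19659.629 m^2. 1829 m^2 is already in m^2. Sum: 19659.629 + 1829 = 21488.629 m^2. 1 hectare = 10000 m^2, so 21488.629 m^2 = 21488.629 / 10000 = 2.1488629 hectare ≈ 2.149 hectare (4 s.f.).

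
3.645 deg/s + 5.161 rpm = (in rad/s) 0.6041. Check: 1 deg/s = 0.017453293 rad/s, so 3.645 deg/s = 3.645 * 0.017453293 = 0.063617251 rad/s. 1 rpm = 0.10471976 rad/s, so 5.161 rpm = 5.161 * 0.10471976 = 0.54045866 rad/s. Sum: 0.063617251 + 0.54045866 = 0.60407591 rad/s. Result: 0.60407591 rad/s ≈ 0.6041 rad/s (4 s.f.).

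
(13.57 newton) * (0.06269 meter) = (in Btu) 0.0008063. Check: 13.57 newton = 13.57 N. 0.06269 meter = 0.06269 m. Combine: 13.57 N * 0.06269 m = 0.8507033 J. 1 Btu = 1055.0559 J, so 0.8507033 J = 0.8507033 / 1055.0559 = 0.00080631115 Btu ≈ 0.0008063 Btu (4 s.f.).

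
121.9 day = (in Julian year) 0.3337. Check: 1 day = 86400 s, so 121.9 day = 121.9 * 86400 = 10532160 s. 1 Julian year = 31557600 s, so 10532160 s = 10532160 / 31557600 = 0.33374401 Julian year ≈ 0.3337 Julian year (4 s.f.).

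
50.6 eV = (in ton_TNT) 1 eV = 1.6021766e-19 J, so 50.6 eV = 50.6 * 1.6021766e-19 = 8.1070138e-18 J. 1 ton_TNT = 4.184e+09 J, so 8.1070138e-18 J = 8.1070138e-18 / 4.184e+09 = 1.9376228e-27 ton_TNT ≈ 1.938e-27 ton_TNT (4 s.f.). Final answer: 1.938e-27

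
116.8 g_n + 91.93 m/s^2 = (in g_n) 126.2. Check: 1 g_n = 9.80665 m/s^2, so 116.8 g_n = 116.8 * 9.80665 = 1145.4167 m/s^2. 91.93 m/s^2 is already in m/s^2. Sum: 1145.4167 + 91.93 = 1237.3467 m/s^2. 1 g_n = 9.80665 m/s^2, so 1237.3467 m/s^2 = 1237.3467 / 9.80665 = 126.17425 g_n ≈ 126.2 g_n (4 s.f.).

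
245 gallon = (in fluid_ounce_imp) 1 gallon = 0.0037854118 m^3, so 245 gallon = 245 * 0.0037854118 = 0.92742589 m^3. 1 fluid_ounce_imp = 2.8413063e-05 m^3, so 0.92742589 m^3 = 0.92742589 / 2.8413063e-05 = 32640.828 fluid_ounce_imp ≈ 3.264e+04 fluid_ounce_imp (4 s.f.). Final answer: 3.264e+04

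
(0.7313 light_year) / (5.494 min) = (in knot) 4.08e+13. Check: 1 light_year = 9.4607305e+15 m, so 0.7313 light_year = 0.7313 * 9.4607305e+15 = 6.9186322e+15 m. 1 min = 60 s, so 5.494 min = 5.494 * 60 = 329.64 s. Combine: 6.9186322e+15 m / 329.64 s = 2.0988449e+13 m/s. 1 knot = 0.51444444 m/s, so 2.0988449e+13 m/s = 2.0988449e+13 / 0.51444444 = 4.079828e+13 knot ≈ 4.08e+13 knot (4 s.f.).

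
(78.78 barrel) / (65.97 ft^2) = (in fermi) 1 barrel = 0.15898729 m^3, so 78.78 barrel = 78.78 * 0.15898729 = 12.525019 m^3. 1 ft^2 = 0.09290304 m^2, so 65.97 ft^2 = 65.97 * 0.09290304 = 6.1288135 m^2. Combine: 12.525019 m^3 / 6.1288135 m^2 = 2.0436287 m. 1 fermi = 1e-15 m, so 2.0436287 m = 2.0436287 / 1e-15 = 2.0436287e+15 fermi ≈ 2.044e+15 fermi (4 s.f.). Final answer: 2.044e+15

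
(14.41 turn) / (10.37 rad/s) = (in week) 1.444e-05. Check: 1 turn = 6.2831853 rad, so 14.41 turn = 14.41 * 6.2831853 = 90.5407 rad. 10.37 rad/s is already in rad/s. Combine: 90.5407 rad / 10.37 rad/s = 8.7310222 s. 1 week = 604800 s, so 8.7310222 s = 8.7310222 / 604800 = 1.4436214e-05 week ≈ 1.444e-05 week (4 s.f.).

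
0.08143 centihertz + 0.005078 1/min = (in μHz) 898.9. Check: 1 centihertz = 0.01 Hz, so 0.08143 centihertz = 0.08143 * 0.01 = 0.0008143 Hz. 1 1/min = 0.016666667 Hz, so 0.005078 1/min = 0.005078 * 0.016666667 = 8.4633333e-05 Hz. Sum: 0.0008143 + 8.4633333e-05 = 0.00089893333 Hz. 1 μHz = 1e-06 Hz, so 0.00089893333 Hz = 0.00089893333 / 1e-06 = 898.93333 μHz ≈ 898.9 μHz (4 s.f.).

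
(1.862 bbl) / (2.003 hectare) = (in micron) 14.78. Check: 1 bbl = 0.15898729 m^3, so 1.862 bbl = 1.862 * 0.15898729 = 0.29603434 m^3. 1 hectare = 10000 m^2, so 2.003 hectare = 2.003 * 10000 = 20030 m^2. Combine: 0.29603434 m^3 / 20030 m^2 = 1.4779548e-05 m. 1 micron = 1e-06 m, so 1.4779548e-05 m = 1.4779548e-05 / 1e-06 = 14.779548 micron ≈ 14.78 micron (4 s.f.).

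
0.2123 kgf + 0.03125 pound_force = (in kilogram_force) 0.2265. Check: 1 kgf = 9.80665 N, so 0.2123 kgf = 0.2123 * 9.80665 = 2.0819518 N. 1 pound_force = 4.4482216 N, so 0.03125 pound_force = 0.03125 * 4.4482216 = 0.13900693 N. Sum: 2.0819518 + 0.13900693 = 2.2209587 N. 1 kilogram_force = 9.80665 N, so 2.2209587 N = 2.2209587 / 9.80665 = 0.22647476 kilogram_force ≈ 0.2265 kilogram_force (4 s.f.).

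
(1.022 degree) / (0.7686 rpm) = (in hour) 6.156e-05. Check: 1 degree = 0.017453293 rad, so 1.022 degree = 1.022 * 0.017453293 = 0.017837265 rad. 1 rpm = 0.10471976 rad/s, so 0.7686 rpm = 0.7686 * 0.10471976 = 0.080487604 rad/s. Combine: 0.017837265 rad / 0.080487604 rad/s = 0.22161506 s. 1 hour = 3600 s, so 0.22161506 s = 0.22161506 / 3600 = 6.1559738e-05 hour ≈ 6.156e-05 hour (4 s.f.).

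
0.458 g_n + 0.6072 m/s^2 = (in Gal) 509.9. Check: 1 g_n = 9.80665 m/s^2, so 0.458 g_n = 0.458 * 9.80665 = 4.4914457 m/s^2. 0.6072 m/s^2 is already in m/s^2. Sum: 4.4914457 + 0.6072 = 5.0986457 m/s^2. 1 Gal = 0.01 m/s^2, so 5.0986457 m/s^2 = 5.0986457 / 0.01 = 509.86457 Gal ≈ 509.9 Gal (4 s.f.).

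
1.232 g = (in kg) 0.001232. Check: 1 g = 0.001 kg, so 1.232 g = 1.232 * 0.001 = 0.001232 kg. Result: 0.001232 kg.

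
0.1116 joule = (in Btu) 0.1116 joule = 0.1116 J. 1 Btu = 1055.0559 J, so 0.1116 J = 0.1116 / 1055.0559 = 0.00010577639 Btu ≈ 0.0001058 Btu (4 s.f.). Final answer: 0.0001058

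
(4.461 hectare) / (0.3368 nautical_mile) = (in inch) 2816. Check: 1 hectare = 10000 m^2, so 4.461 hectare = 4.461 * 10000 = 44610 m^2. 1 nautical_mile = 1852 m, so 0.3368 nautical_mile = 0.3368 * 1852 = 623.7536 m. Combine: 44610 m^2 / 623.7536 m = 71.518625 m. 1 inch = 0.0254 m, so 71.518625 m = 71.518625 / 0.0254 = 2815.6939 inch ≈ 2816 inch (4 s.f.).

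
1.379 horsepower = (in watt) 1028. Check: 1 horsepower = 745.69987 W, so 1.379 horsepower = 1.379 * 745.69987 = 1028.3201 W. 1028.3201 W = 1028.3201 watt ≈ 1028 watt (4 s.f.).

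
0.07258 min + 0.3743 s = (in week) 7.819e-06. Check: 1 min = 60 s, so 0.07258 min = 0.07258 * 60 = 4.3548 s. 0.3743 s is already in s. Sum: 4.3548 + 0.3743 = 4.7291 s. 1 week = 604800 s, so 4.7291 s = 4.7291 / 604800 = 7.8192791e-06 week ≈ 7.819e-06 week (4 s.f.).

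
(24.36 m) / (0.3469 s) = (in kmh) 252.8. Check: 24.36 m is already in m. 0.3469 s is already in s. Combine: 24.36 m / 0.3469 s = 70.221966 m/s. 1 kmh = 0.27777778 m/s, so 70.221966 m/s = 70.221966 / 0.27777778 = 252.79908 kmh ≈ 252.8 kmh (4 s.f.).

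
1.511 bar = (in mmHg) 1133. Check: 1 bar = 100000 Pa, so 1.511 bar = 1.511 * 100000 = 151100 Pa. 1 mmHg = 133.32237 Pa, so 151100 Pa = 151100 / 133.32237 = 1133.3432 mmHg ≈ 1133 mmHg (4 s.f.).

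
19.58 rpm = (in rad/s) 2.05. Check: 1 rpm = 0.10471976 rad/s, so 19.58 rpm = 19.58 * 0.10471976 = 2.0504128 rad/s. Result: 2.0504128 rad/s ≈ 2.05 rad/s (4 s.f.).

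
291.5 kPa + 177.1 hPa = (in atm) 1 kPa = 1000 Pa, so 291.5 kPa = 291.5 * 1000 = 291500 Pa. 1 hPa = 100 Pa, so 177.1 hPa = 177.1 * 100 = 17710 Pa. Sum: 291500 + 17710 = 309210 Pa. 1 atm = 101325 Pa, so 309210 Pa = 309210 / 101325 = 3.0516654 atm ≈ 3.052 atm (4 s.f.). Final answer: 3.052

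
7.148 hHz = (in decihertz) 1 hHz = 100 Hz, so 7.148 hHz = 7.148 * 100 = 714.8 Hz. 1 decihertz = 0.1 Hz, so 714.8 Hz = 714.8 / 0.1 = 7148 decihertz. Final answer: 7148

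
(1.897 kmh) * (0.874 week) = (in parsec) 1 kmh = 0.27777778 m/s, so 1.897 kmh = 1.897 * 0.27777778 = 0.52694444 m/s. 1 week = 604800 s, so 0.874 week = 0.874 * 604800 = 528595.2 s. Combine: 0.52694444 m/s * 528595.2 s = 278540.3 m. 1 parsec = 3.0856776e+16 m, so 278540.3 m = 278540.3 / 3.0856776e+16 = 9.0268765e-12 parsec ≈ 9.027e-12 parsec (4 s.f.). Final answer: 9.027e-12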